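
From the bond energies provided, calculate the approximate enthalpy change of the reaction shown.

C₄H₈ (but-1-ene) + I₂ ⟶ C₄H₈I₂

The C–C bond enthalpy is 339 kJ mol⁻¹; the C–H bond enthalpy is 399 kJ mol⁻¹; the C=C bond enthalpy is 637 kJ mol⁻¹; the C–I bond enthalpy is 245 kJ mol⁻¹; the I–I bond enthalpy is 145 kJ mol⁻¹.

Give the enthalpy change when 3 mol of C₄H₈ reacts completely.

ΔH = −141 kJ

Bonds broken (reactants):
  C–C: 2 × 339 = 678
  C–H: 8 × 399 = 3192
  C=C: 1 × 637 = 637
  I–I: 1 × 145 = 145
  Σ(broken) = 4652 kJ
Bonds formed (products):
  C–C: 3 × 339 = 1017
  C–H: 8 × 399 = 3192
  C–I: 2 × 245 = 490
  Σ(formed) = 4699 kJ
ΔH = Σ(broken) − Σ(formed) = 4652 − 4699 = −47 kJ
For 3× the reaction as written: 3 × (−47) = −141 kJ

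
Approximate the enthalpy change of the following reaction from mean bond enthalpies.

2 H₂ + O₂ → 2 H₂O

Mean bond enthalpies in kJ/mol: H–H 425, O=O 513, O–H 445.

ΔH ≈ −417 kJ

Bonds broken (reactants):
  H–H: 2 × 425 = 850
  O=O: 1 × 513 = 513
  Σ(broken) = 1363 kJ
Bonds formed (products):
  O–H: 4 × 445 = 1780
  Σ(formed) = 1780 kJ
ΔH = Σ(broken) − Σ(formed) = 1363 − 1780 = −417 kJ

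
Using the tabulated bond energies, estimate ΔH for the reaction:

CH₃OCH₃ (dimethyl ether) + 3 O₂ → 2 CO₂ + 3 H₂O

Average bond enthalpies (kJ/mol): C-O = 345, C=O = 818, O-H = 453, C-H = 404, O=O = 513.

ΔH ≈ −1337 kJ

Bonds broken (reactants):
  C-H: 6 × 404 = 2424
  C-O: 2 × 345 = 690
  O=O: 3 × 513 = 1539
  Σ(broken) = 4653 kJ
Bonds formed (products):
  C=O: 4 × 818 = 3272
  O-H: 6 × 453 = 2718
  Σ(formed) = 5990 kJ
ΔH = Σ(broken) − Σ(formed) = 4653 − 5990 = −1337 kJ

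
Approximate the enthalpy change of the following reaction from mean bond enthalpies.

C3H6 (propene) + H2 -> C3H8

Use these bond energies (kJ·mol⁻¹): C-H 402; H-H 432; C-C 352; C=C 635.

ΔH ≈ −89 kJ

Bonds broken (reactants):
  C-C: 1 × 352 = 352
  C-H: 6 × 402 = 2412
  C=C: 1 × 635 = 635
  H-H: 1 × 432 = 432
  Σ(broken) = 3831 kJ
Bonds formed (products):
  C-C: 2 × 352 = 704
  C-H: 8 × 402 = 3216
  Σ(formed) = 3920 kJ
ΔH = Σ(broken) − Σ(formed) = 3831 − 3920 = −89 kJ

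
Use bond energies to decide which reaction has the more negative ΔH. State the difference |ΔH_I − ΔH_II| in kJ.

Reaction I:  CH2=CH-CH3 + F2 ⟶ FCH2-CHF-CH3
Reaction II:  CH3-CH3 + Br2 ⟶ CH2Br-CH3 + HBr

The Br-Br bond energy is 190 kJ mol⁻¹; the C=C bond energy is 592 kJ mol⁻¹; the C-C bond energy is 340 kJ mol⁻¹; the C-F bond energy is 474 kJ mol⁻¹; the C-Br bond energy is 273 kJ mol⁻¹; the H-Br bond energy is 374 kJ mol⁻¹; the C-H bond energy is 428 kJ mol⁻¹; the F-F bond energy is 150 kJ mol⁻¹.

Reaction I:
  Bonds broken (reactants):
    C-C: 1 × 340 = 340
    C-H: 6 × 428 = 2568
    C=C: 1 × 592 = 592
    F-F: 1 × 150 = 150
    Σ(broken) = 3650 kJ
  Bonds formed (products):
    C-C: 2 × 340 = 680
    C-F: 2 × 474 = 948
    C-H: 6 × 428 = 2568
    Σ(formed) = 4196 kJ
  ΔH_I = 3650 − 4196 = −546 kJ
Reaction II:
  Bonds broken (reactants):
    Br-Br: 1 × 190 = 190
    C-C: 1 × 340 = 340
    C-H: 6 × 428 = 2568
    Σ(broken) = 3098 kJ
  Bonds formed (products):
    C-Br: 1 × 273 = 273
    C-C: 1 × 340 = 340
    C-H: 5 × 428 = 2140
    H-Br: 1 × 374 = 374
    Σ(formed) = 3127 kJ
  ΔH_II = 3098 − 3127 = −29 kJ
ΔH_I − ΔH_II = −517 kJ, so reaction I has the more negative ΔH; |ΔH_I − ΔH_II| = 517 kJ.

Reaction I, by 517 kJ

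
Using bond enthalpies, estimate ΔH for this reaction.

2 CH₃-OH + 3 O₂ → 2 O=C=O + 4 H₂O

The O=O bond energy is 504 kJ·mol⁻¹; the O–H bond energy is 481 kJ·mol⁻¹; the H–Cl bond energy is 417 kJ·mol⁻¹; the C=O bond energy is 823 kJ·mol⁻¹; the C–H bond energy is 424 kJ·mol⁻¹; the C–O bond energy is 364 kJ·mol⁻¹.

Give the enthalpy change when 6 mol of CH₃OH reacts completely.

Bonds broken (reactants):
  C–H: 6 × 424 = 2544
  C–O: 2 × 364 = 728
  O–H: 2 × 481 = 962
  O=O: 3 × 504 = 1512
  Σ(broken) = 5746 kJ
Bonds formed (products):
  C=O: 4 × 823 = 3292
  O–H: 8 × 481 = 3848
  Σ(formed) = 7140 kJ
ΔH = Σ(broken) − Σ(formed) = 5746 − 7140 = −1394 kJ
For 3× the reaction as written: 3 × (−1394) = −4182 kJ

ΔH = −4182 kJ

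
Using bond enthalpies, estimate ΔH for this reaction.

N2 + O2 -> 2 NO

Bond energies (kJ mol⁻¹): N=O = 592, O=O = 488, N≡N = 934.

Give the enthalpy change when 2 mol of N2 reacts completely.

ΔH = +476 kJ

Bonds broken (reactants):
  N≡N: 1 × 934 = 934
  O=O: 1 × 488 = 488
  Σ(broken) = 1422 kJ
Bonds formed (products):
  N=O: 2 × 592 = 1184
  Σ(formed) = 1184 kJ
ΔH = Σ(broken) − Σ(formed) = 1422 − 1184 = +238 kJ
For 2× the reaction as written: 2 × (+238) = +476 kJ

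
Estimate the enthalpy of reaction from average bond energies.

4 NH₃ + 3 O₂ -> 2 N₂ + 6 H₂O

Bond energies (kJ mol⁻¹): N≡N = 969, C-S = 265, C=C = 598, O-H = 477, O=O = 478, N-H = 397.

ΔH ≈ −1464 kJ

Bonds broken (reactants):
  N-H: 12 × 397 = 4764
  O=O: 3 × 478 = 1434
  Σ(broken) = 6198 kJ
Bonds formed (products):
  N≡N: 2 × 969 = 1938
  O-H: 12 × 477 = 5724
  Σ(formed) = 7662 kJ
ΔH = Σ(broken) − Σ(formed) = 6198 − 7662 = −1464 kJ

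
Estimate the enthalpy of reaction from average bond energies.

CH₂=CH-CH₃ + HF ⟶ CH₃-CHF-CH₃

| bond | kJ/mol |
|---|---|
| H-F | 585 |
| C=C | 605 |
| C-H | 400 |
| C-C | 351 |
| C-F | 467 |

Bonds broken (reactants):
  C-C: 1 × 351 = 351
  C-H: 6 × 400 = 2400
  C=C: 1 × 605 = 605
  H-F: 1 × 585 = 585
  Σ(broken) = 3941 kJ
Bonds formed (products):
  C-C: 2 × 351 = 702
  C-F: 1 × 467 = 467
  C-H: 7 × 400 = 2800
  Σ(formed) = 3969 kJ
ΔH = Σ(broken) − Σ(formed) = 3941 − 3969 = −28 kJ

ΔH ≈ −28 kJ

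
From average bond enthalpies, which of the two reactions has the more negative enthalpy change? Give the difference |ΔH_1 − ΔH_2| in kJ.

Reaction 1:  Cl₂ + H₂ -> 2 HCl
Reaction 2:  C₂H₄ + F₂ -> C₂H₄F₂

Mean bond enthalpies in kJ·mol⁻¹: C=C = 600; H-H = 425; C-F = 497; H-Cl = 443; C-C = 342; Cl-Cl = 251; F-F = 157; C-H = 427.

Reaction 1:
  Bonds broken (reactants):
    Cl-Cl: 1 × 251 = 251
    H-H: 1 × 425 = 425
    Σ(broken) = 676 kJ
  Bonds formed (products):
    H-Cl: 2 × 443 = 886
    Σ(formed) = 886 kJ
  ΔH_1 = 676 − 886 = −210 kJ
Reaction 2:
  Bonds broken (reactants):
    C-H: 4 × 427 = 1708
    C=C: 1 × 600 = 600
    F-F: 1 × 157 = 157
    Σ(broken) = 2465 kJ
  Bonds formed (products):
    C-C: 1 × 342 = 342
    C-F: 2 × 497 = 994
    C-H: 4 × 427 = 1708
    Σ(formed) = 3044 kJ
  ΔH_2 = 2465 − 3044 = −579 kJ
ΔH_1 − ΔH_2 = +369 kJ, so reaction 2 has the more negative ΔH; |ΔH_1 − ΔH_2| = 369 kJ.

Reaction 2, by 369 kJ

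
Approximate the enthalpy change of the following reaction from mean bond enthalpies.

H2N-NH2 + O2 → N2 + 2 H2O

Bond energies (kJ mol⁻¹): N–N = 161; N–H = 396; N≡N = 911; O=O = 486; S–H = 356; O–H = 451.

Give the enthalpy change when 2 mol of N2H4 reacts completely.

Bonds broken (reactants):
  N–H: 4 × 396 = 1584
  N–N: 1 × 161 = 161
  O=O: 1 × 486 = 486
  Σ(broken) = 2231 kJ
Bonds formed (products):
  N≡N: 1 × 911 = 911
  O–H: 4 × 451 = 1804
  Σ(formed) = 2715 kJ
ΔH = Σ(broken) − Σ(formed) = 2231 − 2715 = −484 kJ
For 2× the reaction as written: 2 × (−484) = −968 kJ

ΔH = −968 kJ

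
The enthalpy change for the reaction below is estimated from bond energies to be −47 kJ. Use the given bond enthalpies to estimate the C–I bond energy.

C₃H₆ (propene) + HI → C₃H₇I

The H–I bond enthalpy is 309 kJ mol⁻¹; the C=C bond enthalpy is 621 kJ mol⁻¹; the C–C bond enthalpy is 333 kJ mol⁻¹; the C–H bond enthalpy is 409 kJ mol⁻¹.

Let D be the C–I bond energy.
Σ(broken) = 1×333 + 6×409 + 1×621 + 1×309 = 3717
Σ(formed) = 2×333 + 7×409 + 1×D = 3529 + D
ΔH = Σ(broken) − Σ(formed) = (3717) − (3529 + D) = +188 − D
Setting this equal to −47 kJ gives D = 235 kJ/mol.

D(C–I) ≈ 235 kJ/mol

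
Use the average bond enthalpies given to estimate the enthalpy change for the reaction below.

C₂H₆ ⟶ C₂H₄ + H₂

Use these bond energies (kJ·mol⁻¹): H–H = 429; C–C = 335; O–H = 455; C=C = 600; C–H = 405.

Bonds broken (reactants):
  C–C: 1 × 335 = 335
  C–H: 6 × 405 = 2430
  Σ(broken) = 2765 kJ
Bonds formed (products):
  C–H: 4 × 405 = 1620
  C=C: 1 × 600 = 600
  H–H: 1 × 429 = 429
  Σ(formed) = 2649 kJ
ΔH = Σ(broken) − Σ(formed) = 2765 − 2649 = +116 kJ

ΔH ≈ +116 kJ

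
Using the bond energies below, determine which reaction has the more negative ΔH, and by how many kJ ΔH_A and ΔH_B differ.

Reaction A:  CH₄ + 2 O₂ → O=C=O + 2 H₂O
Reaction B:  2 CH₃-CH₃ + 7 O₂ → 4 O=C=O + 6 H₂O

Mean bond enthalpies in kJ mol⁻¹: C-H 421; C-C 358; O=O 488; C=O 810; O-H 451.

Reaction A:
  Bonds broken (reactants):
    C-H: 4 × 421 = 1684
    O=O: 2 × 488 = 976
    Σ(broken) = 2660 kJ
  Bonds formed (products):
    C=O: 2 × 810 = 1620
    O-H: 4 × 451 = 1804
    Σ(formed) = 3424 kJ
  ΔH_A = 2660 − 3424 = −764 kJ
Reaction B:
  Bonds broken (reactants):
    C-C: 2 × 358 = 716
    C-H: 12 × 421 = 5052
    O=O: 7 × 488 = 3416
    Σ(broken) = 9184 kJ
  Bonds formed (products):
    C=O: 8 × 810 = 6480
    O-H: 12 × 451 = 5412
    Σ(formed) = 11892 kJ
  ΔH_B = 9184 − 11892 = −2708 kJ
ΔH_A − ΔH_B = +1944 kJ, so reaction B has the more negative ΔH; |ΔH_A − ΔH_B| = 1944 kJ.

Reaction B, by 1944 kJ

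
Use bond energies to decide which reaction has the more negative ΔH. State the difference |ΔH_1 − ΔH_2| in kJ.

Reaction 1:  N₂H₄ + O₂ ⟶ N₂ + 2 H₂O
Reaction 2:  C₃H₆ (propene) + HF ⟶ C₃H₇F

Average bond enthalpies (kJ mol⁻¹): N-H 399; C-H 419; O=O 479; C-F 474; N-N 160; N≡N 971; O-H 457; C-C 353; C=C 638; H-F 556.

Reaction 1:
  Bonds broken (reactants):
    N-H: 4 × 399 = 1596
    N-N: 1 × 160 = 160
    O=O: 1 × 479 = 479
    Σ(broken) = 2235 kJ
  Bonds formed (products):
    N≡N: 1 × 971 = 971
    O-H: 4 × 457 = 1828
    Σ(formed) = 2799 kJ
  ΔH_1 = 2235 − 2799 = −564 kJ
Reaction 2:
  Bonds broken (reactants):
    C-C: 1 × 353 = 353
    C-H: 6 × 419 = 2514
    C=C: 1 × 638 = 638
    H-F: 1 × 556 = 556
    Σ(broken) = 4061 kJ
  Bonds formed (products):
    C-C: 2 × 353 = 706
    C-F: 1 × 474 = 474
    C-H: 7 × 419 = 2933
    Σ(formed) = 4113 kJ
  ΔH_2 = 4061 − 4113 = −52 kJ
ΔH_1 − ΔH_2 = −512 kJ, so reaction 1 has the more negative ΔH; |ΔH_1 − ΔH_2| = 512 kJ.

Reaction 1, by 512 kJ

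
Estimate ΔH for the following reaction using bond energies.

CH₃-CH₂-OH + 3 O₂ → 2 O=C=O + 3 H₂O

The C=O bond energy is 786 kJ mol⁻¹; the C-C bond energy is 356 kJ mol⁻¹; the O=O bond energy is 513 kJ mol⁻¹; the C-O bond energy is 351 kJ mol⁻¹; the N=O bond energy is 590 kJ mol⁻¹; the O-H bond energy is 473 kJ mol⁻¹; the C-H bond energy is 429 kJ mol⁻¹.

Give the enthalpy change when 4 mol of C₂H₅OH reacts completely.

ΔH = −4472 kJ

Bonds broken (reactants):
  C-C: 1 × 356 = 356
  C-H: 5 × 429 = 2145
  C-O: 1 × 351 = 351
  O-H: 1 × 473 = 473
  O=O: 3 × 513 = 1539
  Σ(broken) = 4864 kJ
Bonds formed (products):
  C=O: 4 × 786 = 3144
  O-H: 6 × 473 = 2838
  Σ(formed) = 5982 kJ
ΔH = Σ(broken) − Σ(formed) = 4864 − 5982 = −1118 kJ
For 4× the reaction as written: 4 × (−1118) = −4472 kJ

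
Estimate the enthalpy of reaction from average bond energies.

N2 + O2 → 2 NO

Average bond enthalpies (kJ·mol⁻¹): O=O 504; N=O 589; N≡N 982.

ΔH ≈ +308 kJ

Bonds broken (reactants):
  N≡N: 1 × 982 = 982
  O=O: 1 × 504 = 504
  Σ(broken) = 1486 kJ
Bonds formed (products):
  N=O: 2 × 589 = 1178
  Σ(formed) = 1178 kJ
ΔH = Σ(broken) − Σ(formed) = 1486 − 1178 = +308 kJ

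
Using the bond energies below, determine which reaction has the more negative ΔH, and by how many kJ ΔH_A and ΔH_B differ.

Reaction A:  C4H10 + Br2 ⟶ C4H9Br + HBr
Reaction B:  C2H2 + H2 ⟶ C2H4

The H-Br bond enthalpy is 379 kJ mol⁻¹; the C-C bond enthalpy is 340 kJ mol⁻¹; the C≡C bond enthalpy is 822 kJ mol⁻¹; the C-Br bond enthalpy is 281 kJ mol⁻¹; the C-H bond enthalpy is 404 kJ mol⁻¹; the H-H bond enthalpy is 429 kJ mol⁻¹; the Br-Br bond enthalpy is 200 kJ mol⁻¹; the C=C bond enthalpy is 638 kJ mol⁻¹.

Reaction A:
  Bonds broken (reactants):
    Br-Br: 1 × 200 = 200
    C-C: 3 × 340 = 1020
    C-H: 10 × 404 = 4040
    Σ(broken) = 5260 kJ
  Bonds formed (products):
    C-Br: 1 × 281 = 281
    C-C: 3 × 340 = 1020
    C-H: 9 × 404 = 3636
    H-Br: 1 × 379 = 379
    Σ(formed) = 5316 kJ
  ΔH_A = 5260 − 5316 = −56 kJ
Reaction B:
  Bonds broken (reactants):
    C≡C: 1 × 822 = 822
    C-H: 2 × 404 = 808
    H-H: 1 × 429 = 429
    Σ(broken) = 2059 kJ
  Bonds formed (products):
    C-H: 4 × 404 = 1616
    C=C: 1 × 638 = 638
    Σ(formed) = 2254 kJ
  ΔH_B = 2059 − 2254 = −195 kJ
ΔH_A − ΔH_B = +139 kJ, so reaction B has the more negative ΔH; |ΔH_A − ΔH_B| = 139 kJ.

Reaction B, by 139 kJ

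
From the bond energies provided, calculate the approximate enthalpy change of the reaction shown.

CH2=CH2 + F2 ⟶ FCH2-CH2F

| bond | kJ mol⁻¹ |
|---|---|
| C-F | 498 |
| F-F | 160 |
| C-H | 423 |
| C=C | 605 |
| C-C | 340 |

ΔH ≈ −571 kJ

Bonds broken (reactants):
  C-H: 4 × 423 = 1692
  C=C: 1 × 605 = 605
  F-F: 1 × 160 = 160
  Σ(broken) = 2457 kJ
Bonds formed (products):
  C-C: 1 × 340 = 340
  C-F: 2 × 498 = 996
  C-H: 4 × 423 = 1692
  Σ(formed) = 3028 kJ
ΔH = Σ(broken) − Σ(formed) = 2457 − 3028 = −571 kJ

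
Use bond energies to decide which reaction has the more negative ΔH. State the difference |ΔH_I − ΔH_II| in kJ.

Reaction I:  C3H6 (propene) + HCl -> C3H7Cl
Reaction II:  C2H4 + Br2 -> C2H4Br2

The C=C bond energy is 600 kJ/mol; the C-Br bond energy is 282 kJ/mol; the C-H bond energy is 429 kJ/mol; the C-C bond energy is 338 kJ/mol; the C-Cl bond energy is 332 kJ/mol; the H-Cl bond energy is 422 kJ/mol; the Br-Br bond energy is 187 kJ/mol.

Reaction II, by 38 kJ

Reaction I:
  Bonds broken (reactants):
    C-C: 1 × 338 = 338
    C-H: 6 × 429 = 2574
    C=C: 1 × 600 = 600
    H-Cl: 1 × 422 = 422
    Σ(broken) = 3934 kJ
  Bonds formed (products):
    C-C: 2 × 338 = 676
    C-Cl: 1 × 332 = 332
    C-H: 7 × 429 = 3003
    Σ(formed) = 4011 kJ
  ΔH_I = 3934 − 4011 = −77 kJ
Reaction II:
  Bonds broken (reactants):
    Br-Br: 1 × 187 = 187
    C-H: 4 × 429 = 1716
    C=C: 1 × 600 = 600
    Σ(broken) = 2503 kJ
  Bonds formed (products):
    C-Br: 2 × 282 = 564
    C-C: 1 × 338 = 338
    C-H: 4 × 429 = 1716
    Σ(formed) = 2618 kJ
  ΔH_II = 2503 − 2618 = −115 kJ
ΔH_I − ΔH_II = +38 kJ, so reaction II has the more negative ΔH; |ΔH_I − ΔH_II| = 38 kJ.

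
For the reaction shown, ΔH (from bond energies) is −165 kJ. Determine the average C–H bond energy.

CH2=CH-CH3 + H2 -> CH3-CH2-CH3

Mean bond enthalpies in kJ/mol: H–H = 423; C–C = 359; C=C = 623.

D(C–H) ≈ 426 kJ/mol

Let D be the C–H bond energy.
Σ(broken) = 1×359 + 6×D + 1×623 + 1×423 = 1405 + 6D
Σ(formed) = 2×359 + 8×D = 718 + 8D
ΔH = Σ(broken) − Σ(formed) = (1405 + 6D) − (718 + 8D) = +687 − 2D
Setting this equal to −165 kJ gives 2D = 852, so D = 426 kJ/mol.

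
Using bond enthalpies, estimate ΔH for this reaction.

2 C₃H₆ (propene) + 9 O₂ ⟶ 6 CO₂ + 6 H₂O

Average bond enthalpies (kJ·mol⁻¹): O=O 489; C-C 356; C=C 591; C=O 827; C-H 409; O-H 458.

ΔH ≈ −4217 kJ

Bonds broken (reactants):
  C-C: 2 × 356 = 712
  C-H: 12 × 409 = 4908
  C=C: 2 × 591 = 1182
  O=O: 9 × 489 = 4401
  Σ(broken) = 11203 kJ
Bonds formed (products):
  C=O: 12 × 827 = 9924
  O-H: 12 × 458 = 5496
  Σ(formed) = 15420 kJ
ΔH = Σ(broken) − Σ(formed) = 11203 − 15420 = −4217 kJ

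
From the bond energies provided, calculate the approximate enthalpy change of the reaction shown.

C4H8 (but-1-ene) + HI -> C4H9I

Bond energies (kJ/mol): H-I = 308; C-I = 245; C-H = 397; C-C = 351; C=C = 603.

Bonds broken (reactants):
  C-C: 2 × 351 = 702
  C-H: 8 × 397 = 3176
  C=C: 1 × 603 = 603
  H-I: 1 × 308 = 308
  Σ(broken) = 4789 kJ
Bonds formed (products):
  C-C: 3 × 351 = 1053
  C-H: 9 × 397 = 3573
  C-I: 1 × 245 = 245
  Σ(formed) = 4871 kJ
ΔH = Σ(broken) − Σ(formed) = 4789 − 4871 = −82 kJ

ΔH ≈ −82 kJ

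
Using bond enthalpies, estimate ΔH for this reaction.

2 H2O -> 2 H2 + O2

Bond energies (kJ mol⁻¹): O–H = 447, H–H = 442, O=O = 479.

Bonds broken (reactants):
  O–H: 4 × 447 = 1788
  Σ(broken) = 1788 kJ
Bonds formed (products):
  H–H: 2 × 442 = 884
  O=O: 1 × 479 = 479
  Σ(formed) = 1363 kJ
ΔH = Σ(broken) − Σ(formed) = 1788 − 1363 = +425 kJ

ΔH ≈ +425 kJ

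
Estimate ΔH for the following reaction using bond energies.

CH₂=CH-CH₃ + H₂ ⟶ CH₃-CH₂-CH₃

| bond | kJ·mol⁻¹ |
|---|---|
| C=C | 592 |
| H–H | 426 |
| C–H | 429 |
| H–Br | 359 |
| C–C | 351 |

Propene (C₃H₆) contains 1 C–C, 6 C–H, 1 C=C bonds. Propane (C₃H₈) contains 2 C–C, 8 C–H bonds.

ΔH ≈ −191 kJ

Bonds broken (reactants):
  C–C: 1 × 351 = 351
  C–H: 6 × 429 = 2574
  C=C: 1 × 592 = 592
  H–H: 1 × 426 = 426
  Σ(broken) = 3943 kJ
Bonds formed (products):
  C–C: 2 × 351 = 702
  C–H: 8 × 429 = 3432
  Σ(formed) = 4134 kJ
ΔH = Σ(broken) − Σ(formed) = 3943 − 4134 = −191 kJ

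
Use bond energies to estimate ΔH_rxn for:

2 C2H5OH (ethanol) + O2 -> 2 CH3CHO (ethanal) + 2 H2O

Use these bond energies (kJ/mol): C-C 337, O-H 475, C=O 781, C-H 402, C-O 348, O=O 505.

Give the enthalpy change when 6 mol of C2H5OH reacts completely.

Bonds broken (reactants):
  C-C: 2 × 337 = 674
  C-H: 10 × 402 = 4020
  C-O: 2 × 348 = 696
  O-H: 2 × 475 = 950
  O=O: 1 × 505 = 505
  Σ(broken) = 6845 kJ
Bonds formed (products):
  C-C: 2 × 337 = 674
  C-H: 8 × 402 = 3216
  C=O: 2 × 781 = 1562
  O-H: 4 × 475 = 1900
  Σ(formed) = 7352 kJ
ΔH = Σ(broken) − Σ(formed) = 6845 − 7352 = −507 kJ
For 3× the reaction as written: 3 × (−507) = −1521 kJ

ΔH = −1521 kJ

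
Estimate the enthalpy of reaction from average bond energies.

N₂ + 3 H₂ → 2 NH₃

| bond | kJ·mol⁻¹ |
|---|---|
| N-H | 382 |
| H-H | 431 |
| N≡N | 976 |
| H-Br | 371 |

Bonds broken (reactants):
  H-H: 3 × 431 = 1293
  N≡N: 1 × 976 = 976
  Σ(broken) = 2269 kJ
Bonds formed (products):
  N-H: 6 × 382 = 2292
  Σ(formed) = 2292 kJ
ΔH = Σ(broken) − Σ(formed) = 2269 − 2292 = −23 kJ

ΔH ≈ −23 kJ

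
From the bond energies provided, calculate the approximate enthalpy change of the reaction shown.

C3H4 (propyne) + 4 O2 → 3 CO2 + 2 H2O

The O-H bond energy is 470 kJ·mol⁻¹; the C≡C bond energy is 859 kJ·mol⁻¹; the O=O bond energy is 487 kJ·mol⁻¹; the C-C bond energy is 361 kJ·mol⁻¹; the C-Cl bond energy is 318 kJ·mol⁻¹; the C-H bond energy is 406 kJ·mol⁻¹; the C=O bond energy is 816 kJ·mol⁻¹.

Bonds broken (reactants):
  C≡C: 1 × 859 = 859
  C-C: 1 × 361 = 361
  C-H: 4 × 406 = 1624
  O=O: 4 × 487 = 1948
  Σ(broken) = 4792 kJ
Bonds formed (products):
  C=O: 6 × 816 = 4896
  O-H: 4 × 470 = 1880
  Σ(formed) = 6776 kJ
ΔH = Σ(broken) − Σ(formed) = 4792 − 6776 = −1984 kJ

ΔH ≈ −1984 kJ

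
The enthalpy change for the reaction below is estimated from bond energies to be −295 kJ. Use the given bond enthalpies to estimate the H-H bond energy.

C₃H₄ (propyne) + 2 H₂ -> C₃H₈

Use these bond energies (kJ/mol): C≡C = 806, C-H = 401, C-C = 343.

Let D be the H-H bond energy.
Σ(broken) = 1×806 + 1×343 + 4×401 + 2×D = 2753 + 2D
Σ(formed) = 2×343 + 8×401 = 3894
ΔH = Σ(broken) − Σ(formed) = (2753 + 2D) − (3894) = −1141 + 2D
Setting this equal to −295 kJ gives 2D = 846, so D = 423 kJ/mol.

D(H-H) ≈ 423 kJ/mol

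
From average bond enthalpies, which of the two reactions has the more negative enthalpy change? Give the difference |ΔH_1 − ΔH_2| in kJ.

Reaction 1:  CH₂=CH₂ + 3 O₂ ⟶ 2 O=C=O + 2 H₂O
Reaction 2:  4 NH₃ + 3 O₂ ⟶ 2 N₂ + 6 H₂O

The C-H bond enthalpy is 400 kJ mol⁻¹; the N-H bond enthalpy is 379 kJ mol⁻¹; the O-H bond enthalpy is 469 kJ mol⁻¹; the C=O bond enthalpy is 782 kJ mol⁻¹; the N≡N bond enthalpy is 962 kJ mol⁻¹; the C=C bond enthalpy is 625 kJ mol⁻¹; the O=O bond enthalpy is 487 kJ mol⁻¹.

Reaction 2, by 225 kJ

Reaction 1:
  Bonds broken (reactants):
    C-H: 4 × 400 = 1600
    C=C: 1 × 625 = 625
    O=O: 3 × 487 = 1461
    Σ(broken) = 3686 kJ
  Bonds formed (products):
    C=O: 4 × 782 = 3128
    O-H: 4 × 469 = 1876
    Σ(formed) = 5004 kJ
  ΔH_1 = 3686 − 5004 = −1318 kJ
Reaction 2:
  Bonds broken (reactants):
    N-H: 12 × 379 = 4548
    O=O: 3 × 487 = 1461
    Σ(broken) = 6009 kJ
  Bonds formed (products):
    N≡N: 2 × 962 = 1924
    O-H: 12 × 469 = 5628
    Σ(formed) = 7552 kJ
  ΔH_2 = 6009 − 7552 = −1543 kJ
ΔH_1 − ΔH_2 = +225 kJ, so reaction 2 has the more negative ΔH; |ΔH_1 − ΔH_2| = 225 kJ.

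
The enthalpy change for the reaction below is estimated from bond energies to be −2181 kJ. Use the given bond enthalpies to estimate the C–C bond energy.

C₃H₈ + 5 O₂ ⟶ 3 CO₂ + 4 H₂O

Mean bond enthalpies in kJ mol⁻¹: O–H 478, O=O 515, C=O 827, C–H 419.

Let D be the C–C bond energy.
Σ(broken) = 2×D + 8×419 + 5×515 = 5927 + 2D
Σ(formed) = 6×827 + 8×478 = 8786
ΔH = Σ(broken) − Σ(formed) = (5927 + 2D) − (8786) = −2859 + 2D
Setting this equal to −2181 kJ gives 2D = 678, so D = 339 kJ/mol.

D(C–C) ≈ 339 kJ/mol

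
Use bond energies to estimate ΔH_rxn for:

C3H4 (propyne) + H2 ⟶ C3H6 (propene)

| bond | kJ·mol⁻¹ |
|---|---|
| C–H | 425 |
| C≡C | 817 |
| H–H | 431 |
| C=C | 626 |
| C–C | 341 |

ΔH ≈ −228 kJ

Bonds broken (reactants):
  C≡C: 1 × 817 = 817
  C–C: 1 × 341 = 341
  C–H: 4 × 425 = 1700
  H–H: 1 × 431 = 431
  Σ(broken) = 3289 kJ
Bonds formed (products):
  C–C: 1 × 341 = 341
  C–H: 6 × 425 = 2550
  C=C: 1 × 626 = 626
  Σ(formed) = 3517 kJ
ΔH = Σ(broken) − Σ(formed) = 3289 − 3517 = −228 kJ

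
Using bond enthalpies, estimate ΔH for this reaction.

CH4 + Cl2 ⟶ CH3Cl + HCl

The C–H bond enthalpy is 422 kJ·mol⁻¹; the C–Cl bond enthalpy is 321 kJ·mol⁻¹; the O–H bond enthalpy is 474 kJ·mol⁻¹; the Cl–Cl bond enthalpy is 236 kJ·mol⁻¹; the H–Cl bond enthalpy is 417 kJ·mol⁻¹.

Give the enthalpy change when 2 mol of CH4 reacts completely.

ΔH = −160 kJ

Bonds broken (reactants):
  C–H: 4 × 422 = 1688
  Cl–Cl: 1 × 236 = 236
  Σ(broken) = 1924 kJ
Bonds formed (products):
  C–Cl: 1 × 321 = 321
  C–H: 3 × 422 = 1266
  H–Cl: 1 × 417 = 417
  Σ(formed) = 2004 kJ
ΔH = Σ(broken) − Σ(formed) = 1924 − 2004 = −80 kJ
For 2× the reaction as written: 2 × (−80) = −160 kJ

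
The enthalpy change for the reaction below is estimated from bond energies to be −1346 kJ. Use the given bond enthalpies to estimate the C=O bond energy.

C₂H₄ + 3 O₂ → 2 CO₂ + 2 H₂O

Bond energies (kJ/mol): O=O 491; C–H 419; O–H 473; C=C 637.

Let D be the C=O bond energy.
Σ(broken) = 4×419 + 1×637 + 3×491 = 3786
Σ(formed) = 4×D + 4×473 = 1892 + 4D
ΔH = Σ(broken) − Σ(formed) = (3786) − (1892 + 4D) = +1894 − 4D
Setting this equal to −1346 kJ gives 4D = 3240, so D = 810 kJ/mol.

D(C=O) ≈ 810 kJ/mol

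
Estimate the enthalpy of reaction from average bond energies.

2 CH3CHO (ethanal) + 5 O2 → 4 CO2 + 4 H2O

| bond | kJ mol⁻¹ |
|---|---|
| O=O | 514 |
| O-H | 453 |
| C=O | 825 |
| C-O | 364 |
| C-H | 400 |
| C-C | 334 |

ΔH ≈ −2136 kJ

Bonds broken (reactants):
  C-C: 2 × 334 = 668
  C-H: 8 × 400 = 3200
  C=O: 2 × 825 = 1650
  O=O: 5 × 514 = 2570
  Σ(broken) = 8088 kJ
Bonds formed (products):
  C=O: 8 × 825 = 6600
  O-H: 8 × 453 = 3624
  Σ(formed) = 10224 kJ
ΔH = Σ(broken) − Σ(formed) = 8088 − 10224 = −2136 kJ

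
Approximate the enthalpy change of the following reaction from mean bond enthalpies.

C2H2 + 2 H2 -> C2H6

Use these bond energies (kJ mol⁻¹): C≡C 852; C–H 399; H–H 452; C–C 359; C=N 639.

Bonds broken (reactants):
  C≡C: 1 × 852 = 852
  C–H: 2 × 399 = 798
  H–H: 2 × 452 = 904
  Σ(broken) = 2554 kJ
Bonds formed (products):
  C–C: 1 × 359 = 359
  C–H: 6 × 399 = 2394
  Σ(formed) = 2753 kJ
ΔH = Σ(broken) − Σ(formed) = 2554 − 2753 = −199 kJ

ΔH ≈ −199 kJ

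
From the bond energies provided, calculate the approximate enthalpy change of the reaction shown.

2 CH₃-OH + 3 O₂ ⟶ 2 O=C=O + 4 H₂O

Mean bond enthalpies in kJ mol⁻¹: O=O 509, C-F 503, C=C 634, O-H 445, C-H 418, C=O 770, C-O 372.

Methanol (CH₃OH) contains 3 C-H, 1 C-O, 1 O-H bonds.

Bonds broken (reactants):
  C-H: 6 × 418 = 2508
  C-O: 2 × 372 = 744
  O-H: 2 × 445 = 890
  O=O: 3 × 509 = 1527
  Σ(broken) = 5669 kJ
Bonds formed (products):
  C=O: 4 × 770 = 3080
  O-H: 8 × 445 = 3560
  Σ(formed) = 6640 kJ
ΔH = Σ(broken) − Σ(formed) = 5669 − 6640 = −971 kJ

ΔH ≈ −971 kJ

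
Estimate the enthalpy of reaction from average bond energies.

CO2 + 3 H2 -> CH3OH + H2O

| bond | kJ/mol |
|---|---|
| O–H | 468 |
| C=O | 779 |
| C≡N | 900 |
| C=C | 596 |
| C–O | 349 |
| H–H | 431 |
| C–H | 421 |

Bonds broken (reactants):
  C=O: 2 × 779 = 1558
  H–H: 3 × 431 = 1293
  Σ(broken) = 2851 kJ
Bonds formed (products):
  C–H: 3 × 421 = 1263
  C–O: 1 × 349 = 349
  O–H: 3 × 468 = 1404
  Σ(formed) = 3016 kJ
ΔH = Σ(broken) − Σ(formed) = 2851 − 3016 = −165 kJ

ΔH ≈ −165 kJ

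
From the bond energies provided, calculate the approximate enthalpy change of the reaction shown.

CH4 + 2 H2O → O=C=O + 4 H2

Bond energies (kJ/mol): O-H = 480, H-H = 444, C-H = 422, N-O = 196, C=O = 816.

Bonds broken (reactants):
  C-H: 4 × 422 = 1688
  O-H: 4 × 480 = 1920
  Σ(broken) = 3608 kJ
Bonds formed (products):
  C=O: 2 × 816 = 1632
  H-H: 4 × 444 = 1776
  Σ(formed) = 3408 kJ
ΔH = Σ(broken) − Σ(formed) = 3608 − 3408 = +200 kJ

ΔH ≈ +200 kJ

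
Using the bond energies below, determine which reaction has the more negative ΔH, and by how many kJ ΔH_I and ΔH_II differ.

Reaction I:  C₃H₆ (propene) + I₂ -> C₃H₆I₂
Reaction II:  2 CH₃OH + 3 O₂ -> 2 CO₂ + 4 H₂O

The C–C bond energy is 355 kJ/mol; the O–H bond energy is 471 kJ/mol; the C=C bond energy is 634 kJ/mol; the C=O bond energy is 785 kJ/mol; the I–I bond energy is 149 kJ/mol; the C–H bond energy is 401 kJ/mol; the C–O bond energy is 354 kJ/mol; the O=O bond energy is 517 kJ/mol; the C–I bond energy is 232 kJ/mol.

Reaction II, by 1265 kJ

Reaction I:
  Bonds broken (reactants):
    C–C: 1 × 355 = 355
    C–H: 6 × 401 = 2406
    C=C: 1 × 634 = 634
    I–I: 1 × 149 = 149
    Σ(broken) = 3544 kJ
  Bonds formed (products):
    C–C: 2 × 355 = 710
    C–H: 6 × 401 = 2406
    C–I: 2 × 232 = 464
    Σ(formed) = 3580 kJ
  ΔH_I = 3544 − 3580 = −36 kJ
Reaction II:
  Bonds broken (reactants):
    C–H: 6 × 401 = 2406
    C–O: 2 × 354 = 708
    O–H: 2 × 471 = 942
    O=O: 3 × 517 = 1551
    Σ(broken) = 5607 kJ
  Bonds formed (products):
    C=O: 4 × 785 = 3140
    O–H: 8 × 471 = 3768
    Σ(formed) = 6908 kJ
  ΔH_II = 5607 − 6908 = −1301 kJ
ΔH_I − ΔH_II = +1265 kJ, so reaction II has the more negative ΔH; |ΔH_I − ΔH_II| = 1265 kJ.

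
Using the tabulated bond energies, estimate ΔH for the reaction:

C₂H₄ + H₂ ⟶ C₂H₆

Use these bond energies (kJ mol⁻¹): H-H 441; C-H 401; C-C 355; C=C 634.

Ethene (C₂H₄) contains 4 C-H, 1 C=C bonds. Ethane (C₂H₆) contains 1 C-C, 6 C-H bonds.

ΔH ≈ −82 kJ

Bonds broken (reactants):
  C-H: 4 × 401 = 1604
  C=C: 1 × 634 = 634
  H-H: 1 × 441 = 441
  Σ(broken) = 2679 kJ
Bonds formed (products):
  C-C: 1 × 355 = 355
  C-H: 6 × 401 = 2406
  Σ(formed) = 2761 kJ
ΔH = Σ(broken) − Σ(formed) = 2679 − 2761 = −82 kJ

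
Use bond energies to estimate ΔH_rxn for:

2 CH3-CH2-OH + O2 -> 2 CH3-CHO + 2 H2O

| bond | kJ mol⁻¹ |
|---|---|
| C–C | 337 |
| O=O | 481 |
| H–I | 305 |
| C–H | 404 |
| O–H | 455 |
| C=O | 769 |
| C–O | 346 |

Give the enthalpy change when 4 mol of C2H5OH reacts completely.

ΔH = −934 kJ

Bonds broken (reactants):
  C–C: 2 × 337 = 674
  C–H: 10 × 404 = 4040
  C–O: 2 × 346 = 692
  O–H: 2 × 455 = 910
  O=O: 1 × 481 = 481
  Σ(broken) = 6797 kJ
Bonds formed (products):
  C–C: 2 × 337 = 674
  C–H: 8 × 404 = 3232
  C=O: 2 × 769 = 1538
  O–H: 4 × 455 = 1820
  Σ(formed) = 7264 kJ
ΔH = Σ(broken) − Σ(formed) = 6797 − 7264 = −467 kJ
For 2× the reaction as written: 2 × (−467) = −934 kJ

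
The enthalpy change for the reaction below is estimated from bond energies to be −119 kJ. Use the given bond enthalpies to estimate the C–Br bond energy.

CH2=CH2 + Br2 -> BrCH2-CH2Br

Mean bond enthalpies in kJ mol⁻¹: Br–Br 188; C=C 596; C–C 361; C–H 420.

D(C–Br) ≈ 271 kJ/mol

Let D be the C–Br bond energy.
Σ(broken) = 1×188 + 4×420 + 1×596 = 2464
Σ(formed) = 2×D + 1×361 + 4×420 = 2041 + 2D
ΔH = Σ(broken) − Σ(formed) = (2464) − (2041 + 2D) = +423 − 2D
Setting this equal to −119 kJ gives 2D = 542, so D = 271 kJ/mol.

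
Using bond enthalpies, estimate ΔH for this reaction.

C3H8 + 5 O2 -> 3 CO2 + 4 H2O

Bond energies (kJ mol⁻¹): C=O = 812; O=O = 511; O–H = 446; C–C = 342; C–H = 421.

Bonds broken (reactants):
  C–C: 2 × 342 = 684
  C–H: 8 × 421 = 3368
  O=O: 5 × 511 = 2555
  Σ(broken) = 6607 kJ
Bonds formed (products):
  C=O: 6 × 812 = 4872
  O–H: 8 × 446 = 3568
  Σ(formed) = 8440 kJ
ΔH = Σ(broken) − Σ(formed) = 6607 − 8440 = −1833 kJ

ΔH ≈ −1833 kJ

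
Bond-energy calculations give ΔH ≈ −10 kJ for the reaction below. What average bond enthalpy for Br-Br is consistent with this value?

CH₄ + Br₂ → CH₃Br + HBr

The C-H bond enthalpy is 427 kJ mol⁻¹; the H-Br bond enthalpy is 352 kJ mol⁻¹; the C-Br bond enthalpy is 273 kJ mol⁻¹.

Let D be the Br-Br bond energy.
Σ(broken) = 1×D + 4×427 = 1708 + D
Σ(formed) = 1×273 + 3×427 + 1×352 = 1906
ΔH = Σ(broken) − Σ(formed) = (1708 + D) − (1906) = −198 + D
Setting this equal to −10 kJ gives D = 188 kJ/mol.

D(Br-Br) ≈ 188 kJ/mol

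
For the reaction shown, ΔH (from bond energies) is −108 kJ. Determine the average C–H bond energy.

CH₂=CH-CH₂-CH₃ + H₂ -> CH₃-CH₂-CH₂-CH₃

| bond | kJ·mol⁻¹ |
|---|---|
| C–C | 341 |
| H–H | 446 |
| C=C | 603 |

D(C–H) ≈ 408 kJ/mol

Let D be the C–H bond energy.
Σ(broken) = 2×341 + 8×D + 1×603 + 1×446 = 1731 + 8D
Σ(formed) = 3×341 + 10×D = 1023 + 10D
ΔH = Σ(broken) − Σ(formed) = (1731 + 8D) − (1023 + 10D) = +708 − 2D
Setting this equal to −108 kJ gives 2D = 816, so D = 408 kJ/mol.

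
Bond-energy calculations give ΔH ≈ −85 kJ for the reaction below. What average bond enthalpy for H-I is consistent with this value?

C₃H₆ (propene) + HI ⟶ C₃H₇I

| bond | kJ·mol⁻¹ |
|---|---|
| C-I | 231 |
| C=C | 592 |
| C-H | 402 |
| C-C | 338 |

Let D be the H-I bond energy.
Σ(broken) = 1×338 + 6×402 + 1×592 + 1×D = 3342 + D
Σ(formed) = 2×338 + 7×402 + 1×231 = 3721
ΔH = Σ(broken) − Σ(formed) = (3342 + D) − (3721) = −379 + D
Setting this equal to −85 kJ gives D = 294 kJ/mol.

D(H-I) ≈ 294 kJ/mol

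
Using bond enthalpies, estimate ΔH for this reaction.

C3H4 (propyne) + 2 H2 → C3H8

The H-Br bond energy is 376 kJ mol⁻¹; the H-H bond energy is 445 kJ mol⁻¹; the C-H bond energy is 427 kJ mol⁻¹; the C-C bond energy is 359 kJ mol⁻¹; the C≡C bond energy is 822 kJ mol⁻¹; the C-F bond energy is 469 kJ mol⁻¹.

ΔH ≈ −355 kJ

Bonds broken (reactants):
  C≡C: 1 × 822 = 822
  C-C: 1 × 359 = 359
  C-H: 4 × 427 = 1708
  H-H: 2 × 445 = 890
  Σ(broken) = 3779 kJ
Bonds formed (products):
  C-C: 2 × 359 = 718
  C-H: 8 × 427 = 3416
  Σ(formed) = 4134 kJ
ΔH = Σ(broken) − Σ(formed) = 3779 − 4134 = −355 kJ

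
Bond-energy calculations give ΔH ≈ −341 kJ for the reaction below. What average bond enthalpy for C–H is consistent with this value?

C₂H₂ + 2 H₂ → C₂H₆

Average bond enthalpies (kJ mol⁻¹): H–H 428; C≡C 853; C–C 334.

Let D be the C–H bond energy.
Σ(broken) = 1×853 + 2×D + 2×428 = 1709 + 2D
Σ(formed) = 1×334 + 6×D = 334 + 6D
ΔH = Σ(broken) − Σ(formed) = (1709 + 2D) − (334 + 6D) = +1375 − 4D
Setting this equal to −341 kJ gives 4D = 1716, so D = 429 kJ/mol.

D(C–H) ≈ 429 kJ/mol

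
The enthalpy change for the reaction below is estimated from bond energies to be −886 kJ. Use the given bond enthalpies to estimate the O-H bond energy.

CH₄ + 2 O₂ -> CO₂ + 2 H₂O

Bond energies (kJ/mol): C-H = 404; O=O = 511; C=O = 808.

D(O-H) ≈ 477 kJ/mol

Let D be the O-H bond energy.
Σ(broken) = 4×404 + 2×511 = 2638
Σ(formed) = 2×808 + 4×D = 1616 + 4D
ΔH = Σ(broken) − Σ(formed) = (2638) − (1616 + 4D) = +1022 − 4D
Setting this equal to −886 kJ gives 4D = 1908, so D = 477 kJ/mol.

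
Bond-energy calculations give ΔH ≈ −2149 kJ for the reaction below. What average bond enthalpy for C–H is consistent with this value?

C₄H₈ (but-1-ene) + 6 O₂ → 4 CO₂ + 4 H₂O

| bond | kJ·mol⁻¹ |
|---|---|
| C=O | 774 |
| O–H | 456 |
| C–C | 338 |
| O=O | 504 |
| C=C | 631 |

D(C–H) ≈ 420 kJ/mol

Let D be the C–H bond energy.
Σ(broken) = 2×338 + 8×D + 1×631 + 6×504 = 4331 + 8D
Σ(formed) = 8×774 + 8×456 = 9840
ΔH = Σ(broken) − Σ(formed) = (4331 + 8D) − (9840) = −5509 + 8D
Setting this equal to −2149 kJ gives 8D = 3360, so D = 420 kJ/mol.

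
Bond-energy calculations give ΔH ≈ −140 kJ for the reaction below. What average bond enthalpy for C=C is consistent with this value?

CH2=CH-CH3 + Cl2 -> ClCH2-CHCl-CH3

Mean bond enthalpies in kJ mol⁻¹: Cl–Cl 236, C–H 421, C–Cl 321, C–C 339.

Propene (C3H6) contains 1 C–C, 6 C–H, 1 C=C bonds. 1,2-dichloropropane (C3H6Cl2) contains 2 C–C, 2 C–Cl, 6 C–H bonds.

D(C=C) ≈ 605 kJ/mol

Let D be the C=C bond energy.
Σ(broken) = 1×339 + 6×421 + 1×D + 1×236 = 3101 + D
Σ(formed) = 2×339 + 2×321 + 6×421 = 3846
ΔH = Σ(broken) − Σ(formed) = (3101 + D) − (3846) = −745 + D
Setting this equal to −140 kJ gives D = 605 kJ/mol.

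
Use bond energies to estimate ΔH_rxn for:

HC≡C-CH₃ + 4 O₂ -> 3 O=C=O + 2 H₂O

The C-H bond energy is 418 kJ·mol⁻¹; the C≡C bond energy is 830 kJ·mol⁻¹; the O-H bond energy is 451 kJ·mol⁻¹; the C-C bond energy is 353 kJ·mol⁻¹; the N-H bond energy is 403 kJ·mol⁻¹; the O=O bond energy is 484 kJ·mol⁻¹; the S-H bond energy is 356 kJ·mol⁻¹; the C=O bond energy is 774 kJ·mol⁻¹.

Bonds broken (reactants):
  C≡C: 1 × 830 = 830
  C-C: 1 × 353 = 353
  C-H: 4 × 418 = 1672
  O=O: 4 × 484 = 1936
  Σ(broken) = 4791 kJ
Bonds formed (products):
  C=O: 6 × 774 = 4644
  O-H: 4 × 451 = 1804
  Σ(formed) = 6448 kJ
ΔH = Σ(broken) − Σ(formed) = 4791 − 6448 = −1657 kJ

ΔH ≈ −1657 kJ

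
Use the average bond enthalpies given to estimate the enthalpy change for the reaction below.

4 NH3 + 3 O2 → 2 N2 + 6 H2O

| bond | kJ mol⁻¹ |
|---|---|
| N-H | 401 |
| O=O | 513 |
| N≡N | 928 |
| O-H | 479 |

ΔH ≈ −1253 kJ

Bonds broken (reactants):
  N-H: 12 × 401 = 4812
  O=O: 3 × 513 = 1539
  Σ(broken) = 6351 kJ
Bonds formed (products):
  N≡N: 2 × 928 = 1856
  O-H: 12 × 479 = 5748
  Σ(formed) = 7604 kJ
ΔH = Σ(broken) − Σ(formed) = 6351 − 7604 = −1253 kJ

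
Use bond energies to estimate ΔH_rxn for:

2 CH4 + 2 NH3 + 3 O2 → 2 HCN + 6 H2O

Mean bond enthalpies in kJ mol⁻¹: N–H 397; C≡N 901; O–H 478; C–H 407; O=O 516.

Bonds broken (reactants):
  C–H: 8 × 407 = 3256
  N–H: 6 × 397 = 2382
  O=O: 3 × 516 = 1548
  Σ(broken) = 7186 kJ
Bonds formed (products):
  C≡N: 2 × 901 = 1802
  C–H: 2 × 407 = 814
  O–H: 12 × 478 = 5736
  Σ(formed) = 8352 kJ
ΔH = Σ(broken) − Σ(formed) = 7186 − 8352 = −1166 kJ

ΔH ≈ −1166 kJ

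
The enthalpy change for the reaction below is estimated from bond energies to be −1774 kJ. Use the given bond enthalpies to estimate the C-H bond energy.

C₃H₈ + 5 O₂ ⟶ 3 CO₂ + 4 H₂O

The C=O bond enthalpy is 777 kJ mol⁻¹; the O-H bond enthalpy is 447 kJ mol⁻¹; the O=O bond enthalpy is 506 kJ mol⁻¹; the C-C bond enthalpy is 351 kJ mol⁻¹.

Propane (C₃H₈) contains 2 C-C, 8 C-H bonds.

D(C-H) ≈ 404 kJ/mol

Let D be the C-H bond energy.
Σ(broken) = 2×351 + 8×D + 5×506 = 3232 + 8D
Σ(formed) = 6×777 + 8×447 = 8238
ΔH = Σ(broken) − Σ(formed) = (3232 + 8D) − (8238) = −5006 + 8D
Setting this equal to −1774 kJ gives 8D = 3232, so D = 404 kJ/mol.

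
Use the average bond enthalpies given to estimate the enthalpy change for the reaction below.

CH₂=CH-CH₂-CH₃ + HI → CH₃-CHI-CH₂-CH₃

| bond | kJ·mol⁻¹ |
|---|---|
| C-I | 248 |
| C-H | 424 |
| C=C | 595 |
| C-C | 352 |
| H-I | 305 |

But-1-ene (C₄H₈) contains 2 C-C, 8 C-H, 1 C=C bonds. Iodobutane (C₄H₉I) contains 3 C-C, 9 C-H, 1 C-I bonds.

Bonds broken (reactants):
  C-C: 2 × 352 = 704
  C-H: 8 × 424 = 3392
  C=C: 1 × 595 = 595
  H-I: 1 × 305 = 305
  Σ(broken) = 4996 kJ
Bonds formed (products):
  C-C: 3 × 352 = 1056
  C-H: 9 × 424 = 3816
  C-I: 1 × 248 = 248
  Σ(formed) = 5120 kJ
ΔH = Σ(broken) − Σ(formed) = 4996 − 5120 = −124 kJ

ΔH ≈ −124 kJ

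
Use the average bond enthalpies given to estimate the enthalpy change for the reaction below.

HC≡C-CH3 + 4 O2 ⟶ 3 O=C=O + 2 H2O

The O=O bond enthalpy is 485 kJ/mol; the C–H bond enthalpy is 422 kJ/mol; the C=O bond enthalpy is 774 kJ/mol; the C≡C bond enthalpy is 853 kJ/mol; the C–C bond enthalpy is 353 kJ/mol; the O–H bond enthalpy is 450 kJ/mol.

Bonds broken (reactants):
  C≡C: 1 × 853 = 853
  C–C: 1 × 353 = 353
  C–H: 4 × 422 = 1688
  O=O: 4 × 485 = 1940
  Σ(broken) = 4834 kJ
Bonds formed (products):
  C=O: 6 × 774 = 4644
  O–H: 4 × 450 = 1800
  Σ(formed) = 6444 kJ
ΔH = Σ(broken) − Σ(formed) = 4834 − 6444 = −1610 kJ

ΔH ≈ −1610 kJ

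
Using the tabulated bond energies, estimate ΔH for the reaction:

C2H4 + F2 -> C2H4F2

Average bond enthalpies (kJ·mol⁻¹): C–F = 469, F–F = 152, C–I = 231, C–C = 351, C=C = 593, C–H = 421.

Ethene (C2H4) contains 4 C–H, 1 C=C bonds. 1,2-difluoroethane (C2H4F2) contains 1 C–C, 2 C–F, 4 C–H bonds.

ΔH ≈ −544 kJ

Bonds broken (reactants):
  C–H: 4 × 421 = 1684
  C=C: 1 × 593 = 593
  F–F: 1 × 152 = 152
  Σ(broken) = 2429 kJ
Bonds formed (products):
  C–C: 1 × 351 = 351
  C–F: 2 × 469 = 938
  C–H: 4 × 421 = 1684
  Σ(formed) = 2973 kJ
ΔH = Σ(broken) − Σ(formed) = 2429 − 2973 = −544 kJ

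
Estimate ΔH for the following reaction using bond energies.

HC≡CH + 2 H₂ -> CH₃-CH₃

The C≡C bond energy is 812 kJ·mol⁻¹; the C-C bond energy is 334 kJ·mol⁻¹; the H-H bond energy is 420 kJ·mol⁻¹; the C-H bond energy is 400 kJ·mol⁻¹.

Bonds broken (reactants):
  C≡C: 1 × 812 = 812
  C-H: 2 × 400 = 800
  H-H: 2 × 420 = 840
  Σ(broken) = 2452 kJ
Bonds formed (products):
  C-C: 1 × 334 = 334
  C-H: 6 × 400 = 2400
  Σ(formed) = 2734 kJ
ΔH = Σ(broken) − Σ(formed) = 2452 − 2734 = −282 kJ

ΔH ≈ −282 kJ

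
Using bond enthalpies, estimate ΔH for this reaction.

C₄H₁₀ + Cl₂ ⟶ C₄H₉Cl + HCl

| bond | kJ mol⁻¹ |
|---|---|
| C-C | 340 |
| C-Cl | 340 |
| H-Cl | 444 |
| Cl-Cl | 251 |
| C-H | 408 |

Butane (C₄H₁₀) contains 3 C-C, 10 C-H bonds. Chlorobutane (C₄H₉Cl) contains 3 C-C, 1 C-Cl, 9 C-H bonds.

ΔH ≈ −125 kJ

Bonds broken (reactants):
  C-C: 3 × 340 = 1020
  C-H: 10 × 408 = 4080
  Cl-Cl: 1 × 251 = 251
  Σ(broken) = 5351 kJ
Bonds formed (products):
  C-C: 3 × 340 = 1020
  C-Cl: 1 × 340 = 340
  C-H: 9 × 408 = 3672
  H-Cl: 1 × 444 = 444
  Σ(formed) = 5476 kJ
ΔH = Σ(broken) − Σ(formed) = 5351 − 5476 = −125 kJ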